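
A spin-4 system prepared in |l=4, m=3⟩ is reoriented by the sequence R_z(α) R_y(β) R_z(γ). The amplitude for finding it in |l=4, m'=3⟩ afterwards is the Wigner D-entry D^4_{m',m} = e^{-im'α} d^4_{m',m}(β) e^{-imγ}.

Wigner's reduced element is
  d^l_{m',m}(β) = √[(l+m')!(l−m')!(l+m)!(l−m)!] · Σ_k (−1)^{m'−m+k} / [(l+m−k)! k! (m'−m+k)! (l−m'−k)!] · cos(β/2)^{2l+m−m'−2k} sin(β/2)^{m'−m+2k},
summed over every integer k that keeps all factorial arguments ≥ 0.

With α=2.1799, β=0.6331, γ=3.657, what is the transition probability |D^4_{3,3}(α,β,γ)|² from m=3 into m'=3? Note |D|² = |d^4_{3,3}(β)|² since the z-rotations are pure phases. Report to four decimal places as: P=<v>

P=0.0274

D^4_{3,3}(2.1799,0.6331,3.657) = e^{-i·3·2.1799}·d^4_{3,3}(0.6331)·e^{-i·3·3.657}. Compute d first:
Half-angle: c=0.950315, s=0.311290. N=√(5040·1·5040·1)=5040.000000
k: max(0,(3)−(3))=0 … min(4+(3),4−(3))=1
  k=0: (−1)^0·5040.0000/(5040)·0.9503^8·0.3113^0 = +0.665182
  k=1: (−1)^1·5040.0000/(720)·0.9503^6·0.3113^2 = -0.499613
d^4_{3,3}(0.6331) = +0.665182 -0.499613 = +0.165570
|D^4_{3,3}|² = |d^4_{3,3}(β)|² = (+0.165570)² = 0.027413 (the z-rotation phases have unit modulus)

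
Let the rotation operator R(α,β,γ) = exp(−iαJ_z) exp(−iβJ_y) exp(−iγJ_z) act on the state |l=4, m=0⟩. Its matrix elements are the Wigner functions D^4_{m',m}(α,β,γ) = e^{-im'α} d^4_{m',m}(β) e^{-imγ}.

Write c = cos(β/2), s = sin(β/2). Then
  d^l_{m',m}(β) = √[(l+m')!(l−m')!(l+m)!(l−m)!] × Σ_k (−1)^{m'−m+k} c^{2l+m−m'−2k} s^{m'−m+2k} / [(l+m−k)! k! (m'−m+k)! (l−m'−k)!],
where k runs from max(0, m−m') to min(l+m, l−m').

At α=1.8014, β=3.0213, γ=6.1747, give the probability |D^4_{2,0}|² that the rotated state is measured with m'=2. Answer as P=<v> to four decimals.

P=0.0011

D^4_{2,0}(1.8014,3.0213,6.1747) = e^{-i·2·1.8014}·d^4_{2,0}(3.0213)·e^{-i·0·6.1747}. Compute d first:
With c≡cos(β/2)=0.060110 and s≡sin(β/2)=0.998192, N=[720·2·24·24]^{1/2}=910.735966
The bounds max(0,m−m')=0 and min(l+m,l−m')=2 give 3 terms
  k=0: (−1)^2·910.7360/(96)·0.0601^6·0.9982^2 = +0.000000
  k=1: (−1)^3·910.7360/(36)·0.0601^4·0.9982^4 = -0.000328
  k=2: (−1)^4·910.7360/(96)·0.0601^2·0.9982^6 = +0.033908
d^4_{2,0}(3.0213) = +0.000000 -0.000328 +0.033908 = +0.033580
|D^4_{2,0}|² = |d^4_{2,0}(β)|² = (+0.033580)² = 0.001128 (the z-rotation phases have unit modulus)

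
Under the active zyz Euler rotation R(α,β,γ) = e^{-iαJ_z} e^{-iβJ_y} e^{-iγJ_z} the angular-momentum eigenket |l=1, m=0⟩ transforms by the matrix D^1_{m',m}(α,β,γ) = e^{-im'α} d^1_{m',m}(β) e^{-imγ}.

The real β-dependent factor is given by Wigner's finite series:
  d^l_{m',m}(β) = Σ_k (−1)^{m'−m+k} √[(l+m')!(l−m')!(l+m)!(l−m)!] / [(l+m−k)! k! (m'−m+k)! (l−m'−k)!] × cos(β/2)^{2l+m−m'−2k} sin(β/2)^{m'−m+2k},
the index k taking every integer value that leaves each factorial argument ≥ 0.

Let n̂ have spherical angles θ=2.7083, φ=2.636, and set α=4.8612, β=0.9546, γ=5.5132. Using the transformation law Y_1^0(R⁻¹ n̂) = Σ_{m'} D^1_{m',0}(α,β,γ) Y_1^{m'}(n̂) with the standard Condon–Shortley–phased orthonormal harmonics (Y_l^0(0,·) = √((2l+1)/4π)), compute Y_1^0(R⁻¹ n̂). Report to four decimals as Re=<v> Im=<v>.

Re=-0.3582 Im=0.0000

Need the full column D^1_{m',0} for m'=−1..1 at α=4.8612, β=0.9546, γ=5.5132.
cos(β/2)=0.888238, sin(β/2)=0.459383
d^1_{-1,0}: single k=1 term ⇒ +0.577058;  D = +0.085556-0.570680i
d^1_{0,0}: k∈[0..1] ⇒ +0.788968 -0.211032 = +0.577935;  D = +0.577935+0.000000i
d^1_{1,0}: single k=0 term ⇒ -0.577058;  D = -0.085556-0.570680i
Y_1^{m'}(θ=2.7083,φ=2.636) and Σ D·Y over m':
  (+0.0856-0.5707i)·(-0.1269-0.0703i)  (+0.5779+0.0000i)·(-0.4434+0.0000i)  (-0.0856-0.5707i)·(+0.1269-0.0703i)
Y_1^0(R⁻¹ n̂) = -0.358189+0.000000i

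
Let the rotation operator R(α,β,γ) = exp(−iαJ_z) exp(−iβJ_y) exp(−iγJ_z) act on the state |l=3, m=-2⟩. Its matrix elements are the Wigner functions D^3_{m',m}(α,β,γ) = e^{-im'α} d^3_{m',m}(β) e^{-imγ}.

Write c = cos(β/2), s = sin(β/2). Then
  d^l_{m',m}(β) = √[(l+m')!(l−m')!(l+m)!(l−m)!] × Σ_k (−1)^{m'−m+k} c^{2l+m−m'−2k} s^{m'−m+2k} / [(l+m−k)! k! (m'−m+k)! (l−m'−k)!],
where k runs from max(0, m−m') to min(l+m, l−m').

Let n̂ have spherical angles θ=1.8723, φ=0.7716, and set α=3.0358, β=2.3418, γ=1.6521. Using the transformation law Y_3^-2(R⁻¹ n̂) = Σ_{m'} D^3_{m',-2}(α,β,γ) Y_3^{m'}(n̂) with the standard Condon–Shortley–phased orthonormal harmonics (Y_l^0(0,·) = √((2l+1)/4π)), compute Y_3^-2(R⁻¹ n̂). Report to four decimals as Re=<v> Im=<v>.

Need the full column D^3_{m',-2} for m'=−3..3 at α=3.0358, β=2.3418, γ=1.6521.
cos(β/2)=0.389323, sin(β/2)=0.921101
d^3_{-3,-2}: single k=1 term ⇒ +0.020181;  D = +0.019939-0.003111i
d^3_{-2,-2}: k∈[0..1] ⇒ +0.003482 -0.097460 = -0.093977;  D = +0.093865-0.004601i
d^3_{-1,-2}: k∈[0..1] ⇒ -0.026053 +0.291663 = +0.265610;  D = +0.265182+0.015082i
d^3_{0,-2}: k∈[0..1] ⇒ +0.106762 -0.597599 = -0.490838;  D = +0.484363+0.079463i
d^3_{1,-2}: k∈[0..1] ⇒ -0.291663 +0.816295 = +0.524631;  D = +0.505848+0.139126i
d^3_{2,-2}: k∈[0..1] ⇒ +0.545531 -0.610723 = -0.065192;  D = +0.060681+0.023829i
d^3_{3,-2}: single k=0 term ⇒ -0.632299;  D = -0.560850-0.291974i
Y_3^{m'}(θ=1.8723,φ=0.7716) and Σ D·Y over m':
  (+0.0199-0.0031i)·(-0.2460-0.2673i)  (+0.0939-0.0046i)·(-0.0076+0.2766i)  (+0.2652+0.0151i)·(-0.1237+0.1203i)  (+0.4844+0.0795i)·(+0.2836+0.0000i)  (+0.5058+0.1391i)·(+0.1237+0.1203i)  (+0.0607+0.0238i)·(-0.0076-0.2766i)  (-0.5609-0.2920i)·(+0.2460-0.2673i)
Y_3^-2(R⁻¹ n̂) = -0.066501+0.213176i

Re=-0.0665 Im=0.2132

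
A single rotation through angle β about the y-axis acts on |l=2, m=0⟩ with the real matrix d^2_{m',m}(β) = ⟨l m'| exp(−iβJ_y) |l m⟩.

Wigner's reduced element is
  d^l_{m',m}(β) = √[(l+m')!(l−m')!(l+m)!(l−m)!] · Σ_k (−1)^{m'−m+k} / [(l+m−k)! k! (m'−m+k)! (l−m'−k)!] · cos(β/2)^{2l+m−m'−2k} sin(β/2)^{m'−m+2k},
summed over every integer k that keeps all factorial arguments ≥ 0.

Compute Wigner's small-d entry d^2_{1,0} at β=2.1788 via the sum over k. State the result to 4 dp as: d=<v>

d=0.5742

d^2_{1,0}(β=2.1788) via Wigner's sum:
With c≡cos(β/2)=0.463017 and s≡sin(β/2)=0.886349, N=[6·1·2·2]^{1/2}=4.898979
The bounds max(0,m−m')=0 and min(l+m,l−m')=1 give 2 terms
  k=0: (−1)^1·4.8990/(2)·0.4630^3·0.8863^1 = -0.215512
  k=1: (−1)^2·4.8990/(2)·0.4630^1·0.8863^3 = +0.789746
d^2_{1,0}(2.1788) = -0.215512 +0.789746 = +0.574234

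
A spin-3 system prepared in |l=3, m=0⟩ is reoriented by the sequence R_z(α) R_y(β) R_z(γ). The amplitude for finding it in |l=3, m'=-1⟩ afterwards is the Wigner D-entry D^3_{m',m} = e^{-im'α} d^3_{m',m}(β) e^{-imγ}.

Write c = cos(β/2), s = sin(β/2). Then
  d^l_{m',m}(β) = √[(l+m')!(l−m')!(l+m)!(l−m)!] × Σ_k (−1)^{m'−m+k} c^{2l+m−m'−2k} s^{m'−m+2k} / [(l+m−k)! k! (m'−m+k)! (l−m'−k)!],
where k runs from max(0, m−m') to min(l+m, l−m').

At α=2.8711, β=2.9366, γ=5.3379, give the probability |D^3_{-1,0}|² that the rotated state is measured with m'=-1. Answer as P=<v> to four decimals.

P=0.1118

D^3_{-1,0}(2.8711,2.9366,5.3379) = e^{-i·-1·2.8711}·d^3_{-1,0}(2.9366)·e^{-i·0·5.3379}. Compute d first:
c=cos(2.9366/2)=0.102317, s=sin(2.9366/2)=0.994752; N=√[2·24·6·6]=41.569219
k∈{1,2,3} keeps every argument non-negative
  k=1: (−1)^0·41.5692/(12)·0.1023^5·0.9948^1 = +0.000039
  k=2: (−1)^1·41.5692/(4)·0.1023^3·0.9948^3 = -0.010957
  k=3: (−1)^2·41.5692/(12)·0.1023^1·0.9948^5 = +0.345233
d^3_{-1,0}(2.9366) = +0.000039 -0.010957 +0.345233 = +0.334314
|D^3_{-1,0}|² = |d^3_{-1,0}(β)|² = (+0.334314)² = 0.111766 (the z-rotation phases have unit modulus)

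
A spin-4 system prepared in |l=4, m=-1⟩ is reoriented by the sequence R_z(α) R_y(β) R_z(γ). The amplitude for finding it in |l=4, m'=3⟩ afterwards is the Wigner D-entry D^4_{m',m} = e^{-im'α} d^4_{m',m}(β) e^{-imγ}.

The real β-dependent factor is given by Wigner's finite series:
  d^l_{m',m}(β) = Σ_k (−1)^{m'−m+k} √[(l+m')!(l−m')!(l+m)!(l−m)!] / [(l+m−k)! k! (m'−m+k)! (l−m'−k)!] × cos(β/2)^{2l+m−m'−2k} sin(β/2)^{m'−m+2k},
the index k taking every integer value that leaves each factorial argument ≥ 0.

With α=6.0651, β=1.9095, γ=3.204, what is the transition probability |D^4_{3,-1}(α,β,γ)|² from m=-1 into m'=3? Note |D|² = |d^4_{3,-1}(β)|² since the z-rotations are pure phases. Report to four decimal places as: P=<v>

First d^4_{3,-1}(β=1.9095), then the phase factors e^{-i(3)α} and e^{-i(-1)γ}:
c=cos(1.9095/2)=0.577813, s=sin(1.9095/2)=0.816169; N=√[5040·1·6·120]=1904.940944
The bounds max(0,m−m')=0 and min(l+m,l−m')=1 give 2 terms
  k=0: (−1)^4·1904.9409/(144)·0.5778^4·0.8162^4 = +0.654318
  k=1: (−1)^5·1904.9409/(240)·0.5778^2·0.8162^6 = -0.783297
d^4_{3,-1}(1.9095) = +0.654318 -0.783297 = -0.128979
|D^4_{3,-1}|² = |d^4_{3,-1}(β)|² = (-0.128979)² = 0.016635 (the z-rotation phases have unit modulus)

P=0.0166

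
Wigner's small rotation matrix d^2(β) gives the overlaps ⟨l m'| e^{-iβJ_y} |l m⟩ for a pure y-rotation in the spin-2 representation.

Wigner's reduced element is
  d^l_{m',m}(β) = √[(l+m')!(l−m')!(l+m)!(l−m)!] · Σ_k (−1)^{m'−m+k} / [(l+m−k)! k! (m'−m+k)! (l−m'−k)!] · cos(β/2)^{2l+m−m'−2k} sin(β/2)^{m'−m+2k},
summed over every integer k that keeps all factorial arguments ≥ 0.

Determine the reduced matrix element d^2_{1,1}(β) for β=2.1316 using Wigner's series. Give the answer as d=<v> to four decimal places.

d^2_{1,1}(β=2.1316) via Wigner's sum:
With c≡cos(β/2)=0.483804 and s≡sin(β/2)=0.875176, N=[6·1·6·1]^{1/2}=6.000000
k∈{0,1} keeps every argument non-negative
  k=0: (−1)^0·6.0000/(6)·0.4838^4·0.8752^0 = +0.054787
  k=1: (−1)^1·6.0000/(2)·0.4838^2·0.8752^2 = -0.537838
d^2_{1,1}(2.1316) = +0.054787 -0.537838 = -0.483051

d=-0.4831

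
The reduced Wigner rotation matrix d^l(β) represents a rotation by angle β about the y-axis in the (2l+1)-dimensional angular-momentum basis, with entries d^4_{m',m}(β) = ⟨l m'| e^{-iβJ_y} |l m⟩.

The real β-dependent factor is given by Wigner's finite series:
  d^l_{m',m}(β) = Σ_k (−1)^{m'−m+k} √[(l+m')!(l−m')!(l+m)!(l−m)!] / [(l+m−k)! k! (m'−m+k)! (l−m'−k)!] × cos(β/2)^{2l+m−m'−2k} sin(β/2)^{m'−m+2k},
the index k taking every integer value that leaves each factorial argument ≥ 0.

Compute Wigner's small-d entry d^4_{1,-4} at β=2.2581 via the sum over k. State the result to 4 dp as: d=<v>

d^4_{1,-4}(β=2.2581) via Wigner's sum:
With c≡cos(β/2)=0.427519 and s≡sin(β/2)=0.904006, N=[120·6·1·40320]^{1/2}=5387.986637
k: max(0,(-4)−(1))=0 … min(4+(-4),4−(1))=0
  k=0: (−1)^5·5387.9866/(720)·0.4275^3·0.9040^5 = -0.353035
d^4_{1,-4}(2.2581) = -0.353035

d=-0.3530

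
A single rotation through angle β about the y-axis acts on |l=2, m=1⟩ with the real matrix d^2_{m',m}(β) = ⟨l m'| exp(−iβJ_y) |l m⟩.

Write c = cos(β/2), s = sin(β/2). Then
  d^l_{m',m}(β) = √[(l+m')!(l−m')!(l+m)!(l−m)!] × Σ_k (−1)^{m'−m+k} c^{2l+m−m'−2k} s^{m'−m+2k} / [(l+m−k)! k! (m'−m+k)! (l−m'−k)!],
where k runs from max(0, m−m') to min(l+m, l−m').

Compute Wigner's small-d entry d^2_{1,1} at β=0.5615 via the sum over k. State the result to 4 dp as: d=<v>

d^2_{1,1}(β=0.5615) via Wigner's sum:
Half-angle: c=0.960848, s=0.277076. N=√(6·1·6·1)=6.000000
k: max(0,(1)−(1))=0 … min(2+(1),2−(1))=1
  k=0: (−1)^0·6.0000/(6)·0.9608^4·0.2771^0 = +0.852351
  k=1: (−1)^1·6.0000/(2)·0.9608^2·0.2771^2 = -0.212632
d^2_{1,1}(0.5615) = +0.852351 -0.212632 = +0.639719

d=0.6397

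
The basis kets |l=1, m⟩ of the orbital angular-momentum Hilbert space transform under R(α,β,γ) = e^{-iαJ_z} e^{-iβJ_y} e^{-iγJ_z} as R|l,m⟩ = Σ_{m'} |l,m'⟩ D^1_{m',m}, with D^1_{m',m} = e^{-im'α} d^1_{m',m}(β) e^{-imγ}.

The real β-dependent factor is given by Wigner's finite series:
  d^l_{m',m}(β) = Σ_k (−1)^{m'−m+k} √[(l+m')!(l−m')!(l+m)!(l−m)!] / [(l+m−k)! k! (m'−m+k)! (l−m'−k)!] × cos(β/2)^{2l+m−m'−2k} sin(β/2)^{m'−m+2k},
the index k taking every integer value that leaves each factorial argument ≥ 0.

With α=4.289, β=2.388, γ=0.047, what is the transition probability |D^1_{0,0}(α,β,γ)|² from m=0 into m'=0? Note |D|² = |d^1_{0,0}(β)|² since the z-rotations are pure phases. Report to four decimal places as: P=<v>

First d^1_{0,0}(β=2.388), then the phase factors e^{-i(0)α} and e^{-i(0)γ}:
With c≡cos(β/2)=0.367943 and s≡sin(β/2)=0.929848, N=[1·1·1·1]^{1/2}=1.000000
k: max(0,(0)−(0))=0 … min(1+(0),1−(0))=1
  k=0: (−1)^0·1.0000/(1)·0.3679^2·0.9298^0 = +0.135382
  k=1: (−1)^1·1.0000/(1)·0.3679^0·0.9298^2 = -0.864618
d^1_{0,0}(2.388) = +0.135382 -0.864618 = -0.729235
|D^1_{0,0}|² = |d^1_{0,0}(β)|² = (-0.729235)² = 0.531784 (the z-rotation phases have unit modulus)

P=0.5318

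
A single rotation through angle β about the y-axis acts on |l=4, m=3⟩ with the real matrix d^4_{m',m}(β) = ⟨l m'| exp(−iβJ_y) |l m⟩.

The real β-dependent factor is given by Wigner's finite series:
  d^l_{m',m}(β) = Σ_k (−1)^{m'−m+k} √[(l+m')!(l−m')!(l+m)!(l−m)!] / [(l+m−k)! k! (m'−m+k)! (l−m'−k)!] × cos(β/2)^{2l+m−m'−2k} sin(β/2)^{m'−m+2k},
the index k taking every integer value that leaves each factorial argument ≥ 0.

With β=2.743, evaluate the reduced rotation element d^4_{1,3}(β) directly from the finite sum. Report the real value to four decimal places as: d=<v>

d^4_{1,3}(β=2.743) via Wigner's sum:
With c≡cos(β/2)=0.197980 and s≡sin(β/2)=0.980206, N=[120·6·5040·1]^{1/2}=1904.940944
k: max(0,(3)−(1))=2 … min(4+(3),4−(1))=3
  k=2: (−1)^0·1904.9409/(240)·0.1980^6·0.9802^2 = +0.000459
  k=3: (−1)^1·1904.9409/(144)·0.1980^4·0.9802^4 = -0.018762
d^4_{1,3}(2.743) = +0.000459 -0.018762 = -0.018302

d=-0.0183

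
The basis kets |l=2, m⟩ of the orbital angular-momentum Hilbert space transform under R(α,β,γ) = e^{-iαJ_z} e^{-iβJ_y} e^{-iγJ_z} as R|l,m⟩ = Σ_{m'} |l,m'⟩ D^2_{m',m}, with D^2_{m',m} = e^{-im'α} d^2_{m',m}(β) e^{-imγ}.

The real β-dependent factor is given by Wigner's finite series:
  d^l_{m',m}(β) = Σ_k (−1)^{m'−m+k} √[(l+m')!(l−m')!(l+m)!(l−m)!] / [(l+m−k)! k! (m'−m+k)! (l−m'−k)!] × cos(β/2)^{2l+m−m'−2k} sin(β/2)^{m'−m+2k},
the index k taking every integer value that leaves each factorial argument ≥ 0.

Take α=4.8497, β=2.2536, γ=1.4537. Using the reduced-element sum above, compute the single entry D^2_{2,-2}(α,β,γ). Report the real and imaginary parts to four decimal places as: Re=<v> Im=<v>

D^2_{2,-2}(4.8497,2.2536,1.4537) = e^{-i·2·4.8497}·d^2_{2,-2}(2.2536)·e^{-i·-2·1.4537}. Compute d first:
c=cos(2.2536/2)=0.429552, s=sin(2.2536/2)=0.903042; N=√[24·1·1·24]=24.000000
The bounds max(0,m−m')=0 and min(l+m,l−m')=0 give 1 term
  k=0: (−1)^4·24.0000/(24)·0.4296^0·0.9030^4 = +0.665016
d^2_{2,-2}(2.2536) = +0.665016
Attach z-rotation phases: D = e^{-i(2)(4.8497)}·(+0.665016)·e^{-i(-2)(1.4537)} = +0.580774-0.323958i

Re=0.5808 Im=-0.3240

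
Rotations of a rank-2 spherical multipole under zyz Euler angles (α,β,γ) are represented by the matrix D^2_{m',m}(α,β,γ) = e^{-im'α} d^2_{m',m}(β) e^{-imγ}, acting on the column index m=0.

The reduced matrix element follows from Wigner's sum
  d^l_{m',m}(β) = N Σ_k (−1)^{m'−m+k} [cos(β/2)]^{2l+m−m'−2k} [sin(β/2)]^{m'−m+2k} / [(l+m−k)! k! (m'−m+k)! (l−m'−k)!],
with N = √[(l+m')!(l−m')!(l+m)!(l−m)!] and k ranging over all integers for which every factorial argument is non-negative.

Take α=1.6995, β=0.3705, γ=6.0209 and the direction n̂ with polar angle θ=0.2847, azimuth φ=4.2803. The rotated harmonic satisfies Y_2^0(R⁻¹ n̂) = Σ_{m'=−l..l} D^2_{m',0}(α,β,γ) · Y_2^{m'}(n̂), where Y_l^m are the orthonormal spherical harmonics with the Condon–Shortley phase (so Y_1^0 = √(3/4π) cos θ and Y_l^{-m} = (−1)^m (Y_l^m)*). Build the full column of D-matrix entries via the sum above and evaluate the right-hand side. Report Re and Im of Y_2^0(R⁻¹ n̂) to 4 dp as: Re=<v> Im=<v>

Re=0.3031 Im=0.0000

Need the full column D^2_{m',0} for m'=−2..2 at α=1.6995, β=0.3705, γ=6.0209.
cos(β/2)=0.982890, sin(β/2)=0.184192
d^2_{-2,0}: single k=2 term ⇒ +0.080284;  D = -0.077639-0.020438i
d^2_{-1,0}: k∈[1..2] ⇒ +0.428412 -0.015045 = +0.413367;  D = -0.053055+0.409948i
d^2_{0,0}: k∈[0..2] ⇒ +0.933297 -0.131103 +0.001151 = +0.803345;  D = +0.803345+0.000000i
d^2_{1,0}: k∈[0..1] ⇒ -0.428412 +0.015045 = -0.413367;  D = +0.053055+0.409948i
d^2_{2,0}: single k=0 term ⇒ +0.080284;  D = -0.077639+0.020438i
Y_2^{m'}(θ=0.2847,φ=4.2803) and Σ D·Y over m':
  (-0.0776-0.0204i)·(-0.0198-0.0232i)  (-0.0531+0.4099i)·(-0.0872+0.1891i)  (+0.8033+0.0000i)·(+0.5561+0.0000i)  (+0.0531+0.4099i)·(+0.0872+0.1891i)  (-0.0776+0.0204i)·(-0.0198+0.0232i)
Y_2^0(R⁻¹ n̂) = +0.303101-0.000000i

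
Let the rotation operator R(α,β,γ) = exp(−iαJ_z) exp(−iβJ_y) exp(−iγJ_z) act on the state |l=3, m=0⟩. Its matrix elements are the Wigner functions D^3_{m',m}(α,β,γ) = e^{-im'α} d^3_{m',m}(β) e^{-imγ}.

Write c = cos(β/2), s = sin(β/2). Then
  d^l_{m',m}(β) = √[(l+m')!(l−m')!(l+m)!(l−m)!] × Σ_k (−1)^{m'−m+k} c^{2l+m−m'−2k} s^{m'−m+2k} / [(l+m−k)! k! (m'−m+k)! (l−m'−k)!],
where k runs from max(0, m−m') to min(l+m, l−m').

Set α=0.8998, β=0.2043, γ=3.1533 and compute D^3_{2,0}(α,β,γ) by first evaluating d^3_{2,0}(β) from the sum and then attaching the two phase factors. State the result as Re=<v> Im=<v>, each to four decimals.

Re=-0.0125 Im=-0.0538

Split into d^3_{2,0}(β=0.2043) × two z-phases.
With c≡cos(β/2)=0.994787 and s≡sin(β/2)=0.101972, N=[120·1·6·6]^{1/2}=65.726707
Admissible k: 0..1 (factorial args all ≥0)
  k=0: (−1)^2·65.7267/(12)·0.9948^4·0.1020^2 = +0.055776
  k=1: (−1)^3·65.7267/(12)·0.9948^2·0.1020^4 = -0.000586
d^3_{2,0}(0.2043) = +0.055776 -0.000586 = +0.055190
D = (-0.226813-0.973938i)·(+0.055190)·(+1.000000+0.000000i) = -0.012518-0.053752i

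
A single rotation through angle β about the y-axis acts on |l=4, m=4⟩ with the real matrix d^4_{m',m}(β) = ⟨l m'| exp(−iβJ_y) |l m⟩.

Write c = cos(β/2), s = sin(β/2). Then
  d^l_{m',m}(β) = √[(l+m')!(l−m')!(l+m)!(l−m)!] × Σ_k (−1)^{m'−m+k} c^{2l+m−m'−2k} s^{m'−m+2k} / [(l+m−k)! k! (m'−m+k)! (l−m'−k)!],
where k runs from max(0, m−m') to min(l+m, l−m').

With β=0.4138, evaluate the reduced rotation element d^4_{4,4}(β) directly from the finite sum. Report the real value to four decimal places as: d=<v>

d=0.8416

d^4_{4,4}(β=0.4138) via Wigner's sum:
With c≡cos(β/2)=0.978672 and s≡sin(β/2)=0.205427, N=[40320·1·40320·1]^{1/2}=40320.000000
Admissible k: 0..0 (factorial args all ≥0)
  k=0: (−1)^0·40320.0000/(40320)·0.9787^8·0.2054^0 = +0.841587
d^4_{4,4}(0.4138) = +0.841587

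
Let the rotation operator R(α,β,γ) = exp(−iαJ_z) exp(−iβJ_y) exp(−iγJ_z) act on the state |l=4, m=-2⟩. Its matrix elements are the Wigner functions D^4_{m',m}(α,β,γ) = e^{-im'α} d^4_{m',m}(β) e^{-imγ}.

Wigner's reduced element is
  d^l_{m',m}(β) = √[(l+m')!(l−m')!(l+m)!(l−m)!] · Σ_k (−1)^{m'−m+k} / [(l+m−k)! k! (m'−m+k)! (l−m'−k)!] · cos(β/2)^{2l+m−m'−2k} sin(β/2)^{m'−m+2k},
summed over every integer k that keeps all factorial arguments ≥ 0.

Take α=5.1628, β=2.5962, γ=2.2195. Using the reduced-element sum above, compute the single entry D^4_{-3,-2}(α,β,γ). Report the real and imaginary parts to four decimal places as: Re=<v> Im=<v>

D^4_{-3,-2}(5.1628,2.5962,2.2195) = e^{-i·-3·5.1628}·d^4_{-3,-2}(2.5962)·e^{-i·-2·2.2195}. Compute d first:
Half-angle: c=0.269329, s=0.963048. N=√(1·5040·2·720)=2693.993318
k: max(0,(-2)−(-3))=1 … min(4+(-2),4−(-3))=2
  k=1: (−1)^0·2693.9933/(720)·0.2693^7·0.9630^1 = +0.000370
  k=2: (−1)^1·2693.9933/(240)·0.2693^5·0.9630^3 = -0.014208
d^4_{-3,-2}(2.5962) = +0.000370 -0.014208 = -0.013838
Attach z-rotation phases: D = e^{-i(-3)(5.1628)}·(-0.013838)·e^{-i(-2)(2.2195)} = -0.006549-0.012190i

Re=-0.0065 Im=-0.0122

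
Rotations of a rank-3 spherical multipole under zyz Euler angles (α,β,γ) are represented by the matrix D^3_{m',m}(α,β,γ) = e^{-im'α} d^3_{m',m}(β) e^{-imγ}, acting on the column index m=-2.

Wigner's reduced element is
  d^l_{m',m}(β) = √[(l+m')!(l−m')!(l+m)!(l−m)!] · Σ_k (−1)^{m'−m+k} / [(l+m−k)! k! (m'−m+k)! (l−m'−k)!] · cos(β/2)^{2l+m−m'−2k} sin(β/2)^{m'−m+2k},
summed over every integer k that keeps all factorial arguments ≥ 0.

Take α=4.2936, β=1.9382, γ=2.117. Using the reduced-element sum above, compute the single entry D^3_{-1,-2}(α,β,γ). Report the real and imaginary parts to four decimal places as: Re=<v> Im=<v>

Re=-0.3064 Im=0.3839

D^3_{-1,-2}(4.2936,1.9382,2.117) = e^{-i·-1·4.2936}·d^3_{-1,-2}(1.9382)·e^{-i·-2·2.117}. Compute d first:
Half-angle: c=0.566042, s=0.824377. N=√(2·24·1·120)=75.894664
Admissible k: 0..1 (factorial args all ≥0)
  k=0: (−1)^1·75.8947/(24)·0.5660^5·0.8244^1 = -0.151484
  k=1: (−1)^2·75.8947/(12)·0.5660^3·0.8244^3 = +0.642617
d^3_{-1,-2}(1.9382) = -0.151484 +0.642617 = +0.491133
Attach z-rotation phases: D = e^{-i(-1)(4.2936)}·(+0.491133)·e^{-i(-2)(2.117)} = -0.306377+0.383854i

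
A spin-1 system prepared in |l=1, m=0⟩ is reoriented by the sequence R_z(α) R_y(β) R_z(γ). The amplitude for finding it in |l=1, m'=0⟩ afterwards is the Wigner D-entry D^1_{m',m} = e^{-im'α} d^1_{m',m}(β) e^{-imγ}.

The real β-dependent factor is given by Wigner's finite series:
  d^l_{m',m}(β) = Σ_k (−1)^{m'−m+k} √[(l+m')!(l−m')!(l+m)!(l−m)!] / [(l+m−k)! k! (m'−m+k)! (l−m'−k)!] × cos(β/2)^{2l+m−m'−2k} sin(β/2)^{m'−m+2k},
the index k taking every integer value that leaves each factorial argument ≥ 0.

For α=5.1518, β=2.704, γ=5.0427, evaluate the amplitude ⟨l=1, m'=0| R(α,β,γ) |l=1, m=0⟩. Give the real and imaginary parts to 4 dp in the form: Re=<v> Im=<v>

Split into d^1_{0,0}(β=2.704) × two z-phases.
Half-angle: c=0.217055, s=0.976159. N=√(1·1·1·1)=1.000000
k: max(0,(0)−(0))=0 … min(1+(0),1−(0))=1
  k=0: (−1)^0·1.0000/(1)·0.2171^2·0.9762^0 = +0.047113
  k=1: (−1)^1·1.0000/(1)·0.2171^0·0.9762^2 = -0.952887
d^1_{0,0}(2.704) = +0.047113 -0.952887 = -0.905774
Attach z-rotation phases: D = e^{-i(0)(5.1518)}·(-0.905774)·e^{-i(0)(5.0427)} = -0.905774+0.000000i

Re=-0.9058 Im=0.0000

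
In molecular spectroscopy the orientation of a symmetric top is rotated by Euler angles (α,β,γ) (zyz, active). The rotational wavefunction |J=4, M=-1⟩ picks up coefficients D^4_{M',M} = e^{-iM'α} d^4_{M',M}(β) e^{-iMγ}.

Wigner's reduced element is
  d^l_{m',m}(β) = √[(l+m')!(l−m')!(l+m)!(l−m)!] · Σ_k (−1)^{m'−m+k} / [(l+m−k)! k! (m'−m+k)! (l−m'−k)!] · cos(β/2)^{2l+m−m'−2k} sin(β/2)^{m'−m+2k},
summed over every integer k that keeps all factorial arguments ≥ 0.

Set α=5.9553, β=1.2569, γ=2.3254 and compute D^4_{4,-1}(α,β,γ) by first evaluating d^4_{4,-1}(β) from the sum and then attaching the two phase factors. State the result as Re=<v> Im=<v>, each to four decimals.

Re=0.2447 Im=0.1322

D^4_{4,-1}(5.9553,1.2569,2.3254) = e^{-i·4·5.9553}·d^4_{4,-1}(1.2569)·e^{-i·-1·2.3254}. Compute d first:
c=cos(1.2569/2)=0.808940, s=sin(1.2569/2)=0.587892; N=√[40320·1·6·120]=5387.986637
k∈{0} keeps every argument non-negative
  k=0: (−1)^5·5387.9866/(720)·0.8089^3·0.5879^5 = -0.278182
d^4_{4,-1}(1.2569) = -0.278182
D = (+0.256361+0.966581i)·(-0.278182)·(-0.685000+0.728543i) = +0.244745+0.132231i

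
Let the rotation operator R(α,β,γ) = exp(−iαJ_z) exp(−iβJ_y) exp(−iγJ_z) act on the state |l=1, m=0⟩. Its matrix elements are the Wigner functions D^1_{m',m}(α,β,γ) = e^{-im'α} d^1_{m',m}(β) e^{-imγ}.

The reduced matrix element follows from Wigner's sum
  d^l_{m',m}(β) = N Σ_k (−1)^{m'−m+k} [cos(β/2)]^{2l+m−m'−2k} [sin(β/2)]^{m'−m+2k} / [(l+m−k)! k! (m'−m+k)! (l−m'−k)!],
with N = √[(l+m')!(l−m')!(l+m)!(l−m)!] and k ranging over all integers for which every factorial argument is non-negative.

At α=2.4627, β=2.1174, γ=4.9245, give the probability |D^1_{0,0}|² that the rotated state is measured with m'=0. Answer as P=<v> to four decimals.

Split into d^1_{0,0}(β=2.1174) × two z-phases.
c=cos(2.1174/2)=0.490006, s=sin(2.1174/2)=0.871719; N=√[1·1·1·1]=1.000000
k∈{0,1} keeps every argument non-negative
  k=0: (−1)^0·1.0000/(1)·0.4900^2·0.8717^0 = +0.240106
  k=1: (−1)^1·1.0000/(1)·0.4900^0·0.8717^2 = -0.759894
d^1_{0,0}(2.1174) = +0.240106 -0.759894 = -0.519789
|D^1_{0,0}|² = |d^1_{0,0}(β)|² = (-0.519789)² = 0.270180 (the z-rotation phases have unit modulus)

P=0.2702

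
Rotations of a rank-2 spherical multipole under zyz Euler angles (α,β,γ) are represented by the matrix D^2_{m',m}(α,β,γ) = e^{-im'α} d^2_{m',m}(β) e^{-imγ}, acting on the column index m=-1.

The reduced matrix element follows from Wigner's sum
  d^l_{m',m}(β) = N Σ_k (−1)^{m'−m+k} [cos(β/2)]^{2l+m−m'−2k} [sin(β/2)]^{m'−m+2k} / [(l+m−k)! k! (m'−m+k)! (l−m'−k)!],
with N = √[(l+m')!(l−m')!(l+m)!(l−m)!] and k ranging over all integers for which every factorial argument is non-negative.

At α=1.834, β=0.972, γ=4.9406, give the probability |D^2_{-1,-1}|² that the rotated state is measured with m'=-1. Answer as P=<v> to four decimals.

P=0.0099

First d^2_{-1,-1}(β=0.972), then the phase factors e^{-i(-1)α} and e^{-i(-1)γ}:
Half-angle: c=0.884208, s=0.467093. N=√(1·6·1·6)=6.000000
Admissible k: 0..1 (factorial args all ≥0)
  k=0: (−1)^0·6.0000/(6)·0.8842^4·0.4671^0 = +0.611249
  k=1: (−1)^1·6.0000/(2)·0.8842^2·0.4671^2 = -0.511725
d^2_{-1,-1}(0.972) = +0.611249 -0.511725 = +0.099524
|D^2_{-1,-1}|² = |d^2_{-1,-1}(β)|² = (+0.099524)² = 0.009905 (the z-rotation phases have unit modulus)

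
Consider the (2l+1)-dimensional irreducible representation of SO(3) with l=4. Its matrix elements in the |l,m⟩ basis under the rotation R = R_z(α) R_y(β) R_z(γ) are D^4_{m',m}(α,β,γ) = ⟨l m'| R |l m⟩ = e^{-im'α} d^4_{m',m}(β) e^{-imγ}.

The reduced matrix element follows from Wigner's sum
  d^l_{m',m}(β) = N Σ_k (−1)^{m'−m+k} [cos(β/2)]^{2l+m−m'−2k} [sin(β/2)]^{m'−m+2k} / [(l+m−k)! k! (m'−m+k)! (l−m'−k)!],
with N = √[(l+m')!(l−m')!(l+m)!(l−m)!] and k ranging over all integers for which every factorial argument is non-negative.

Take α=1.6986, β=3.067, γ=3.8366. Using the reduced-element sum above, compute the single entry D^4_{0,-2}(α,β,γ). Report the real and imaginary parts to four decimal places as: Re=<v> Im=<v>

Re=0.0024 Im=0.0129

First d^4_{0,-2}(β=3.067), then the phase factors e^{-i(0)α} and e^{-i(-2)γ}:
c=cos(3.067/2)=0.037288, s=sin(3.067/2)=0.999305; N=√[24·24·2·720]=910.735966
k∈{0,1,2} keeps every argument non-negative
  k=0: (−1)^2·910.7360/(96)·0.0373^6·0.9993^2 = +0.000000
  k=1: (−1)^3·910.7360/(36)·0.0373^4·0.9993^4 = -0.000049
  k=2: (−1)^4·910.7360/(96)·0.0373^2·0.9993^6 = +0.013135
d^4_{0,-2}(3.067) = +0.000000 -0.000049 +0.013135 = +0.013087
D = (+1.000000+0.000000i)·(+0.013087)·(+0.179799+0.983703i) = +0.002353+0.012873i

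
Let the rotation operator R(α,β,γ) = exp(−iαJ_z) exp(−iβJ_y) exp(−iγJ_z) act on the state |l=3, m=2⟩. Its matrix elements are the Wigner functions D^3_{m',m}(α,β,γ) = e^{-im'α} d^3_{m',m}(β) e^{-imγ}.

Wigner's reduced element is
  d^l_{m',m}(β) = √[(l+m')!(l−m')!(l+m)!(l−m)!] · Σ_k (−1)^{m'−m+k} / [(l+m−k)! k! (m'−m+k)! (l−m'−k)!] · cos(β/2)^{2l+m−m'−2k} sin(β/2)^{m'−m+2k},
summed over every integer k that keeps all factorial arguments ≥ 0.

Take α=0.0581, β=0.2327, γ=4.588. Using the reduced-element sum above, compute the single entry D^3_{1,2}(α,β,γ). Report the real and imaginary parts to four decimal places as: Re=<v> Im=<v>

Re=-0.3389 Im=-0.0654

Split into d^3_{1,2}(β=0.2327) × two z-phases.
With c≡cos(β/2)=0.993239 and s≡sin(β/2)=0.116088, N=[24·2·120·1]^{1/2}=75.894664
The bounds max(0,m−m')=1 and min(l+m,l−m')=2 give 2 terms
  k=1: (−1)^0·75.8947/(24)·0.9932^5·0.1161^1 = +0.354858
  k=2: (−1)^1·75.8947/(12)·0.9932^3·0.1161^3 = -0.009695
d^3_{1,2}(0.2327) = +0.354858 -0.009695 = +0.345163
Phases: e^{-i·(1)·0.0581}=+0.998313-0.058067i, e^{-i·(2)·4.588}=-0.969214-0.246220i ⇒ D=-0.338907-0.065417i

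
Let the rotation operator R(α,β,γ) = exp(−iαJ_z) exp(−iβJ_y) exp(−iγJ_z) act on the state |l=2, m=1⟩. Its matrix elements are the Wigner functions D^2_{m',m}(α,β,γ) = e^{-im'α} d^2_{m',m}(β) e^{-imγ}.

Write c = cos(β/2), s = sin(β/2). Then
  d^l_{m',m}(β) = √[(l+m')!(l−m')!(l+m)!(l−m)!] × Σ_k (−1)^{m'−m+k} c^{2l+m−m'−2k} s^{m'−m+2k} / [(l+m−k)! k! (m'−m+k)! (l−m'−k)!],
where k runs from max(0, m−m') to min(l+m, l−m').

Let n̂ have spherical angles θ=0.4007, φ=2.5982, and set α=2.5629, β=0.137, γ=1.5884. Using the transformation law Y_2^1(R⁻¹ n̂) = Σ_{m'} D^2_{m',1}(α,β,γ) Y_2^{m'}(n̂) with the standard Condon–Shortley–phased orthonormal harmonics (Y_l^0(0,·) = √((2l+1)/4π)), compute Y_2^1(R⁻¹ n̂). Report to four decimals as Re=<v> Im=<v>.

Re=-0.0068 Im=0.1944

Need the full column D^2_{m',1} for m'=−2..2 at α=2.5629, β=0.137, γ=1.5884.
cos(β/2)=0.997655, sin(β/2)=0.068446
d^2_{-2,1}: single k=3 term ⇒ +0.000640;  D = -0.000590-0.000247i
d^2_{-1,1}: k∈[2..3] ⇒ +0.013989 -0.000022 = +0.013967;  D = +0.007844+0.011557i
d^2_{0,1}: k∈[1..2] ⇒ +0.166482 -0.000784 = +0.165698;  D = -0.002917-0.165673i
d^2_{1,1}: k∈[0..1] ⇒ +0.990652 -0.013989 = +0.976663;  D = -0.519691+0.826917i
d^2_{2,1}: single k=0 term ⇒ -0.135932;  D = -0.123500+0.056791i
Y_2^{m'}(θ=0.4007,φ=2.5982) and Σ D·Y over m':
  (-0.0006-0.0002i)·(+0.0273+0.0520i)  (+0.0078+0.0116i)·(-0.2375-0.1435i)  (-0.0029-0.1657i)·(+0.4868+0.0000i)  (-0.5197+0.8269i)·(+0.2375-0.1435i)  (-0.1235+0.0568i)·(+0.0273-0.0520i)
Y_2^1(R⁻¹ n̂) = -0.006847+0.194372i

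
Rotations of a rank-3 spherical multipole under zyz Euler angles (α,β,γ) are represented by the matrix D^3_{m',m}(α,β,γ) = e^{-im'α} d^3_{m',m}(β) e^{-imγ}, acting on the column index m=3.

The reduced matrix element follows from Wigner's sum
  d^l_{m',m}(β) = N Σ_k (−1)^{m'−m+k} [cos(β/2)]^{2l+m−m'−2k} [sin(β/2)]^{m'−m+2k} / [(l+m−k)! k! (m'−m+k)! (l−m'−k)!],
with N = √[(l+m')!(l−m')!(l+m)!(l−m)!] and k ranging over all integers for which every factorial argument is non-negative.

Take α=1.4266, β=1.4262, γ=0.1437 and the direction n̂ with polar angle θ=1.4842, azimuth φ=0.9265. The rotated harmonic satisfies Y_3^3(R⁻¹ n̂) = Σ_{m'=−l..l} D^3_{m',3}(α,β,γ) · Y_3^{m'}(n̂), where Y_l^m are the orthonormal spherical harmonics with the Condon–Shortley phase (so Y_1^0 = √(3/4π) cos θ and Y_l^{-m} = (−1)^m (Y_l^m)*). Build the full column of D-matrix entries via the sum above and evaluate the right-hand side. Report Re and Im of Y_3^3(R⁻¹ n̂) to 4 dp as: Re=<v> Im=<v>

Re=-0.0081 Im=-0.0452

Need the full column D^3_{m',3} for m'=−3..3 at α=1.4266, β=1.4262, γ=0.1437.
cos(β/2)=0.756338, sin(β/2)=0.654182
d^3_{-3,3}: single k=6 term ⇒ +0.078377;  D = -0.059586-0.050917i
d^3_{-2,3}: single k=5 term ⇒ +0.221964;  D = -0.166948+0.146275i
d^3_{-1,3}: single k=4 term ⇒ +0.405761;  D = +0.220768+0.340446i
d^3_{0,3}: single k=3 term ⇒ +0.541698;  D = +0.492136-0.226359i
d^3_{1,3}: single k=2 term ⇒ +0.542382;  D = -0.153485-0.520211i
d^3_{2,3}: single k=1 term ⇒ +0.396600;  D = -0.392568+0.056406i
d^3_{3,3}: single k=0 term ⇒ +0.187195;  D = -0.000279+0.187195i
Y_3^{m'}(θ=1.4842,φ=0.9265) and Σ D·Y over m':
  (-0.0596-0.0509i)·(-0.3858-0.1461i)  (-0.1669+0.1463i)·(-0.0244-0.0843i)  (+0.2208+0.3404i)·(-0.1862+0.2478i)  (+0.4921-0.2264i)·(-0.0956+0.0000i)  (-0.1535-0.5202i)·(+0.1862+0.2478i)  (-0.3926+0.0564i)·(-0.0244+0.0843i)  (-0.0003+0.1872i)·(+0.3858-0.1461i)
Y_3^3(R⁻¹ n̂) = -0.008144-0.045248i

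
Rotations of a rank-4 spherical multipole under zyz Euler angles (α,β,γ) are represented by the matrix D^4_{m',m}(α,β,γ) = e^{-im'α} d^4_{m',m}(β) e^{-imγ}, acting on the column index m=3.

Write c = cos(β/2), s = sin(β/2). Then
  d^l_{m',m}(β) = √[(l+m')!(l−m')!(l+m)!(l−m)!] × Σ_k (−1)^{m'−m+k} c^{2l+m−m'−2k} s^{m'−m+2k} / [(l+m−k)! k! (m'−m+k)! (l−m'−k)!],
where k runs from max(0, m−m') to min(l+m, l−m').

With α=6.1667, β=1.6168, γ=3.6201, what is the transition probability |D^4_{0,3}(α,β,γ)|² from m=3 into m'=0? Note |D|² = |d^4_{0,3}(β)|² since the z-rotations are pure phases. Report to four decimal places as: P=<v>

P=0.0046

Split into d^4_{0,3}(β=1.6168) × two z-phases.
Half-angle: c=0.690656, s=0.723183. N=√(24·24·5040·1)=1703.830978
k∈{3,4} keeps every argument non-negative
  k=3: (−1)^0·1703.8310/(144)·0.6907^5·0.7232^3 = +0.703265
  k=4: (−1)^1·1703.8310/(144)·0.6907^3·0.7232^5 = -0.771066
d^4_{0,3}(1.6168) = +0.703265 -0.771066 = -0.067801
|D^4_{0,3}|² = |d^4_{0,3}(β)|² = (-0.067801)² = 0.004597 (the z-rotation phases have unit modulus)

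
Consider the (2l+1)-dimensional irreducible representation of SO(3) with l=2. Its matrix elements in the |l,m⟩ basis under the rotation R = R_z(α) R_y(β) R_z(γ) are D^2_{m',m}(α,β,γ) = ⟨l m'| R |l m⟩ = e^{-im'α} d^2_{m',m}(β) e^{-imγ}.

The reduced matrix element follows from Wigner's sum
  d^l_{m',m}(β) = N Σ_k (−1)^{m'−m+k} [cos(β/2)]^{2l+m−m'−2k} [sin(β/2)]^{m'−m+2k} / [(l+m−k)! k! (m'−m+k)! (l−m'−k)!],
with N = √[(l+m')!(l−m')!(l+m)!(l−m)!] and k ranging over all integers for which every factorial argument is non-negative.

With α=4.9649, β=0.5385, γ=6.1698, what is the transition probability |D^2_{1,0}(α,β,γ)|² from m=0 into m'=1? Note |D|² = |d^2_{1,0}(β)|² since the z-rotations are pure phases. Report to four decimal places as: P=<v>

P=0.2908

D^2_{1,0}(4.9649,0.5385,6.1698) = e^{-i·1·4.9649}·d^2_{1,0}(0.5385)·e^{-i·0·6.1698}. Compute d first:
Half-angle: c=0.963971, s=0.266009. N=√(6·1·2·2)=4.898979
The bounds max(0,m−m')=0 and min(l+m,l−m')=1 give 2 terms
  k=0: (−1)^1·4.8990/(2)·0.9640^3·0.2660^1 = -0.583664
  k=1: (−1)^2·4.8990/(2)·0.9640^1·0.2660^3 = +0.044445
d^2_{1,0}(0.5385) = -0.583664 +0.044445 = -0.539218
|D^2_{1,0}|² = |d^2_{1,0}(β)|² = (-0.539218)² = 0.290756 (the z-rotation phases have unit modulus)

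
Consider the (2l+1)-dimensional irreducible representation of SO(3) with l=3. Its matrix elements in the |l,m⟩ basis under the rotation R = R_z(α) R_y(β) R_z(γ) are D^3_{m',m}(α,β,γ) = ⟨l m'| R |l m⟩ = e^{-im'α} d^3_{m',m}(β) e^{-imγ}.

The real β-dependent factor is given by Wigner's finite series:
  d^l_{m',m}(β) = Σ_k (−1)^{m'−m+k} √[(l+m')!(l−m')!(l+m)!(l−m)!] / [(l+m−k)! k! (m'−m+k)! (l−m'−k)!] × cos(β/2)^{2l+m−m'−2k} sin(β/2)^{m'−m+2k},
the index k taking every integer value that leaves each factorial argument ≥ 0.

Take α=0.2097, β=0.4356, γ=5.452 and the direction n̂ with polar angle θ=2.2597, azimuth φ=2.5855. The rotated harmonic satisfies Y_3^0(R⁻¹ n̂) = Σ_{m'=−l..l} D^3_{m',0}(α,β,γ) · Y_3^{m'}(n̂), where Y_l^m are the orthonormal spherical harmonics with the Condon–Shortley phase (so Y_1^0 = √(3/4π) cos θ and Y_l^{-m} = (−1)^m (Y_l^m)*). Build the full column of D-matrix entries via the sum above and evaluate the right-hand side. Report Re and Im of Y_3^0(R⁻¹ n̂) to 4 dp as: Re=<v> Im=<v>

Need the full column D^3_{m',0} for m'=−3..3 at α=0.2097, β=0.4356, γ=5.452.
cos(β/2)=0.976375, sin(β/2)=0.216082
d^3_{-3,0}: single k=3 term ⇒ +0.041997;  D = +0.033957+0.024712i
d^3_{-2,0}: k∈[2..3] ⇒ +0.232416 -0.011383 = +0.221032;  D = +0.201876+0.090007i
d^3_{-1,0}: k∈[1..3] ⇒ +0.664191 -0.097593 +0.001593 = +0.568192;  D = +0.555744+0.118278i
d^3_{0,0}: k∈[0..3] ⇒ +0.866364 -0.381898 +0.018705 -0.000102 = +0.503069;  D = +0.503069+0.000000i
d^3_{1,0}: k∈[0..2] ⇒ -0.664191 +0.097593 -0.001593 = -0.568192;  D = -0.555744+0.118278i
d^3_{2,0}: k∈[0..1] ⇒ +0.232416 -0.011383 = +0.221032;  D = +0.201876-0.090007i
d^3_{3,0}: single k=0 term ⇒ -0.041997;  D = -0.033957+0.024712i
Y_3^{m'}(θ=2.2597,φ=2.5855) and Σ D·Y over m':
  (+0.0340+0.0247i)·(+0.0187-0.1910i)  (+0.2019+0.0900i)·(-0.1714-0.3471i)  (+0.5557+0.1183i)·(-0.2162-0.1344i)  (+0.5031+0.0000i)·(+0.2324+0.0000i)  (-0.5557+0.1183i)·(+0.2162-0.1344i)  (+0.2019-0.0900i)·(-0.1714+0.3471i)  (-0.0340+0.0247i)·(-0.0187-0.1910i)
Y_3^0(R⁻¹ n̂) = -0.087657+0.000000i

Re=-0.0877 Im=0.0000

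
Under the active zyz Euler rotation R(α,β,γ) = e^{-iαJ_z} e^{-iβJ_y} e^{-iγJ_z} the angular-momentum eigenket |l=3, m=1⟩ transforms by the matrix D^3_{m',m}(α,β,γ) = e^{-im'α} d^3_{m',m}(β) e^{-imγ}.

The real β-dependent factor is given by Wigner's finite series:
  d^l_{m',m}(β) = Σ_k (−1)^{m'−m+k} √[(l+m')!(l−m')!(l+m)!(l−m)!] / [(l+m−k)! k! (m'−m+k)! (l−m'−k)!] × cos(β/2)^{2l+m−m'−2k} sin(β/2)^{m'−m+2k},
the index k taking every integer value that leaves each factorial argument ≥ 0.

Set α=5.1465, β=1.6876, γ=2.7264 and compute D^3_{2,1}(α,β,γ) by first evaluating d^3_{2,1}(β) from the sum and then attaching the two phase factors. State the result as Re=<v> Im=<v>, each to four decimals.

D^3_{2,1}(5.1465,1.6876,2.7264) = e^{-i·2·5.1465}·d^3_{2,1}(1.6876)·e^{-i·1·2.7264}. Compute d first:
With c≡cos(β/2)=0.664628 and s≡sin(β/2)=0.747174, N=[120·1·24·2]^{1/2}=75.894664
k: max(0,(1)−(2))=0 … min(3+(1),3−(2))=1
  k=0: (−1)^1·75.8947/(24)·0.6646^5·0.7472^1 = -0.306419
  k=1: (−1)^2·75.8947/(12)·0.6646^3·0.7472^3 = +0.774519
d^3_{2,1}(1.6876) = -0.306419 +0.774519 = +0.468100
D = (-0.646184+0.763181i)·(+0.468100)·(-0.915039-0.403366i) = +0.420880-0.204883i

Re=0.4209 Im=-0.2049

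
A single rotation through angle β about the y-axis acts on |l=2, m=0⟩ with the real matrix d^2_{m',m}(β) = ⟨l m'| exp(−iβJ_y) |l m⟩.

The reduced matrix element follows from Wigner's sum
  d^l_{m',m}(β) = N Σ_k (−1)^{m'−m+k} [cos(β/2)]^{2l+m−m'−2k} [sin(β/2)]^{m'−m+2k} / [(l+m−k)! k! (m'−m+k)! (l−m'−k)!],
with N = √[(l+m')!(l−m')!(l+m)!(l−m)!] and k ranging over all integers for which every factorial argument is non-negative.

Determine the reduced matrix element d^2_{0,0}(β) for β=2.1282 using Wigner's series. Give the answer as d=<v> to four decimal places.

d^2_{0,0}(β=2.1282) via Wigner's sum:
Half-angle: c=0.485291, s=0.874353. N=√(2·2·2·2)=4.000000
k∈{0,1,2} keeps every argument non-negative
  k=0: (−1)^0·4.0000/(4)·0.4853^4·0.8744^0 = +0.055464
  k=1: (−1)^1·4.0000/(1)·0.4853^2·0.8744^2 = -0.720175
  k=2: (−1)^2·4.0000/(4)·0.4853^0·0.8744^4 = +0.584449
d^2_{0,0}(2.1282) = +0.055464 -0.720175 +0.584449 = -0.080263

d=-0.0803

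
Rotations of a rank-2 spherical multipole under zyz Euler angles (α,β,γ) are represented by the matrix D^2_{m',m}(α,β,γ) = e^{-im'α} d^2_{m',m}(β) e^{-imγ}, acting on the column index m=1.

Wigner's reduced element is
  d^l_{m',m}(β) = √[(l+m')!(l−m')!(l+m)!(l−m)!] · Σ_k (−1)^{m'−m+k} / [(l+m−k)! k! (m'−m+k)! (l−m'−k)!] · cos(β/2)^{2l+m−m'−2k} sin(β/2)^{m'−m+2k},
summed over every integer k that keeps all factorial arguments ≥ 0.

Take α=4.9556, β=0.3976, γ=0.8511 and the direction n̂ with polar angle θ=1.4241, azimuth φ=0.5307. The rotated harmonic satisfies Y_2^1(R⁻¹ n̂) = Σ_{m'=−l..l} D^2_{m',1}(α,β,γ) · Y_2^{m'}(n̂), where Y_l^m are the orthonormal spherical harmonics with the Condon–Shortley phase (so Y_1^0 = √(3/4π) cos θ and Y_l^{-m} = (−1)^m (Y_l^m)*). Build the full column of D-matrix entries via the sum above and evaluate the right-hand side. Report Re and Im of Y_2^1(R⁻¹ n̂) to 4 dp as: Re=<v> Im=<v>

Need the full column D^2_{m',1} for m'=−2..2 at α=4.9556, β=0.3976, γ=0.8511.
cos(β/2)=0.980304, sin(β/2)=0.197493
d^2_{-2,1}: single k=3 term ⇒ +0.015102;  D = -0.014109+0.005386i
d^2_{-1,1}: k∈[2..3] ⇒ +0.112447 -0.001521 = +0.110925;  D = -0.063354-0.091054i
d^2_{0,1}: k∈[1..2] ⇒ +0.455733 -0.018497 = +0.437236;  D = +0.288207-0.328804i
d^2_{1,1}: k∈[0..1] ⇒ +0.923514 -0.112447 = +0.811067;  D = +0.720725+0.372003i
d^2_{2,1}: single k=0 term ⇒ -0.372104;  D = +0.086017-0.362026i
Y_2^{m'}(θ=1.4241,φ=0.5307) and Σ D·Y over m':
  (-0.0141+0.0054i)·(+0.1843-0.3300i)  (-0.0634-0.0911i)·(+0.0963-0.0565i)  (+0.2882-0.3288i)·(-0.2952+0.0000i)  (+0.7207+0.3720i)·(-0.0963-0.0565i)  (+0.0860-0.3620i)·(+0.1843+0.3300i)
Y_2^1(R⁻¹ n̂) = -0.010217-0.017426i

Re=-0.0102 Im=-0.0174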